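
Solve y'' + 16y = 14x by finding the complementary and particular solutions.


Homogeneous: r² + 16 = 0 ⇒ r = ±4i, y_h = C₁cos(4x) + C₂sin(4x).
Polynomial forcing; try y_p = Ax + B. Then y_p'' + 16 y_p = 16(Ax + B) = 14x, so B = 0 and A = 7/8.
General solution: y = C₁cos(4x) + C₂sin(4x) + (7/8)x.


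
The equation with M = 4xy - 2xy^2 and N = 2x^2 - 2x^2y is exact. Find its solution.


Check exactness: ∂M/∂y = 4x - 4xy and ∂N/∂x = 4x - 4xy; equal, so the equation is exact.
Integrate M with respect to x (treating y as constant): ∫M dx = 2x^2y - x^2y^2 + h(y).
Differentiate w.r.t. y and set equal to N: all terms match, so h'(y) = 0 and h is a constant absorbed into C.
General solution: 2x^2y - x^2y^2 = C.


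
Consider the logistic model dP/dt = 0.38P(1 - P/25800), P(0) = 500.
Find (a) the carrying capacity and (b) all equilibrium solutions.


Logistic ODE dP/dt = 0.38P(1 - P/25800) has equilibria where dP/dt = 0, i.e. P = 0 or P = 25800.
The coefficient (1 - P/K) = 0 when P = K, identifying K = 25800 as the carrying capacity.
(a) K = 25800; (b) equilibria P = 0 and P = 25800.


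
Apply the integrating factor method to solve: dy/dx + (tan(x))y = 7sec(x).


P(x) = tan(x) ⇒ μ = e^(∫tan(x)dx) = sec(x).
(sec(x) y)' = 7sec²(x) ⇒ sec(x) y = 7tan(x) + C.
Multiply by cos(x): y = 7sin(x) + C·cos(x).


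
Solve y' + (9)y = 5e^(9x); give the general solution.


P(x) = 9 ⇒ μ = e^(9x).
(μ y)' = 5e^(18x) ⇒ μ y = (5/18)e^(18x) + C.
Divide by μ: y = (5/18)e^(9x) + Ce^(-9x).


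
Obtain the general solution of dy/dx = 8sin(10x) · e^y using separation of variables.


Separate: e^(-y) dy = 8sin(10x) dx.
Integrate: -e^(-y) = -(4/5)cos(10x) + C₀.
Rearrange: e^(-y) = (4/5)cos(10x) + C.


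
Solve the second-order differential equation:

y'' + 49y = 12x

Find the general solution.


Homogeneous: r² + 49 = 0 ⇒ r = ±7i, y_h = C₁cos(7x) + C₂sin(7x).
Polynomial forcing; try y_p = Ax + B. Then y_p'' + 49 y_p = 49(Ax + B) = 12x, so B = 0 and A = 12/49.
General solution: y = C₁cos(7x) + C₂sin(7x) + (12/49)x.


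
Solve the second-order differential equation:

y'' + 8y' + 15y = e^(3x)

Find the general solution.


Characteristic roots of r² + 8r + 15 = 0 are -5, -3.
y_h = C₁e^(-5x) + C₂e^(-3x).
Forcing exponent 3 is not a characteristic root; try y_p = Ae^(3x).
Substitute: A·(9 + (8)·3 + (15)) = A·48 = 1, so A = 1/48.
General solution: y = C₁e^(-5x) + C₂e^(-3x) + (1/48)e^(3x).


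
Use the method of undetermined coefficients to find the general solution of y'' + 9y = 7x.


Homogeneous: r² + 9 = 0 ⇒ r = ±3i, y_h = C₁cos(3x) + C₂sin(3x).
Polynomial forcing; try y_p = Ax + B. Then y_p'' + 9 y_p = 9(Ax + B) = 7x, so B = 0 and A = 7/9.
General solution: y = C₁cos(3x) + C₂sin(3x) + (7/9)x.


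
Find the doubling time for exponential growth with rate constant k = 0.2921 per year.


Exponential growth: P(t) = P₀ e^(0.2921t). Set P(t)/P₀ = 2: e^(0.2921t) = 2.
Solve: t = ln(2)/0.2921 ≈ 2.37 years.


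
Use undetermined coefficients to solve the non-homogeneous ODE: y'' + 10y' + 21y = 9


Characteristic roots of r² + 10r + 21 = 0 are -3, -7.
y_h = C₁e^(-3x) + C₂e^(-7x).
Constant forcing; try y_p = A. Then 21A = 9 ⇒ A = 3/7.
General solution: y = C₁e^(-3x) + C₂e^(-7x) + 3/7.


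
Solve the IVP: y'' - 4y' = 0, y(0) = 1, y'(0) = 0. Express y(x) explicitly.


Characteristic roots of r² - 4r = 0 are 4, 0.
General solution y = c₁ e^(4x) + c₂.
Apply y(0) = 1: c₁ + c₂ = 1. Apply y'(0) = 0: 4 c₁ + 0 c₂ = 0.
Solve: c₁ = 0, c₂ = 1.
Particular solution: y = 0e^(4x) + 1.


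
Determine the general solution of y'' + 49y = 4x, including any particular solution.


Homogeneous: r² + 49 = 0 ⇒ r = ±7i, y_h = C₁cos(7x) + C₂sin(7x).
Polynomial forcing; try y_p = Ax + B. Then y_p'' + 49 y_p = 49(Ax + B) = 4x, so B = 0 and A = 4/49.
General solution: y = C₁cos(7x) + C₂sin(7x) + (4/49)x.


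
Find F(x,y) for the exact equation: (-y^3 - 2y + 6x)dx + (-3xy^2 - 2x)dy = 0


Check exactness: ∂M/∂y = -3y^2 - 2 and ∂N/∂x = -3y^2 - 2; equal, so the equation is exact.
Integrate M with respect to x (treating y as constant): ∫M dx = -xy^3 - 2xy + 3x^2 + h(y).
Differentiate w.r.t. y and set equal to N: all terms match, so h'(y) = 0 and h is a constant absorbed into C.
General solution: -xy^3 - 2xy + 3x^2 = C.


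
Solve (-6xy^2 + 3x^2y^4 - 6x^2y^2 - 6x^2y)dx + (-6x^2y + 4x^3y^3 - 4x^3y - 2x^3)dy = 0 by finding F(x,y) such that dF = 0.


Check exactness: ∂M/∂y = -12xy + 12x^2y^3 - 12x^2y - 6x^2 and ∂N/∂x = -12xy + 12x^2y^3 - 12x^2y - 6x^2; equal, so the equation is exact.
Integrate M with respect to x (treating y as constant): ∫M dx = -3x^2y^2 + x^3y^4 - 2x^3y^2 - 2x^3y + h(y).
Differentiate w.r.t. y and set equal to N: all terms match, so h'(y) = 0 and h is a constant absorbed into C.
General solution: -3x^2y^2 + x^3y^4 - 2x^3y^2 - 2x^3y = C.


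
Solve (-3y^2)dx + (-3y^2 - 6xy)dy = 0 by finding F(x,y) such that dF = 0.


Check exactness: ∂M/∂y = -6y and ∂N/∂x = -6y; equal, so the equation is exact.
Integrate M with respect to x (treating y as constant): ∫M dx = -3xy^2 + h(y).
Differentiate w.r.t. y and set equal to N: the x-dependent terms already match, leaving h'(y) = -3y^2. Integrate: h(y) = -y^3.
So F(x,y) = -y^3 - 3xy^2.
General solution: -y^3 - 3xy^2 = C.


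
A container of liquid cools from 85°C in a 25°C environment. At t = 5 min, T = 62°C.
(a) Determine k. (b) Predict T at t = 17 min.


Newton's law: T(t) = T_a + (T₀ - T_a)e^(-kt).
(a) Use T(5) = 62: (62 - 25)/(85 - 25) = e^(-k·5), so k = -ln(0.617)/5 ≈ 0.0967.
(b) Apply k to t = 17: T(17) = 25 + (60)e^(-1.644) ≈ 36.6°C.


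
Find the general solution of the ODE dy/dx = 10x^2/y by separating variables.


Separate variables: y dy = 10x^2 dx.
Integrate both sides: y²/2 = (10/3)x^3 + C₀.
Multiply by 2: y² = (20/3)x^3 + C.


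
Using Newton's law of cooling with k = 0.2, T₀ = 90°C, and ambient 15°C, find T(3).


Newton's law: dT/dt = -k(T - T_a) has solution T(t) = T_a + (T₀ - T_a)e^(-kt).
Plug in T_a = 15, T₀ = 90, k = 0.2, t = 3: T(3) = 15 + (75)e^(-0.60) ≈ 56.2°C.


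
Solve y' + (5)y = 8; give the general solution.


P(x) = 5, Q(x) = 8; integrating factor μ = e^(5x).
(μ y)' = 8e^(5x) ⇒ μ y = (8/5)e^(5x) + C.
Divide by μ: y = 8/5 + Ce^(-5x).


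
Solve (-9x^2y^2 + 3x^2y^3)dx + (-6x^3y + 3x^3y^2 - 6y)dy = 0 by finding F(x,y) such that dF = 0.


Check exactness: ∂M/∂y = -18x^2y + 9x^2y^2 and ∂N/∂x = -18x^2y + 9x^2y^2; equal, so the equation is exact.
Integrate M with respect to x (treating y as constant): ∫M dx = -3x^3y^2 + x^3y^3 + h(y).
Differentiate w.r.t. y and set equal to N: the x-dependent terms already match, leaving h'(y) = -6y. Integrate: h(y) = -3y^2.
So F(x,y) = -3x^3y^2 + x^3y^3 - 3y^2.
General solution: -3x^3y^2 + x^3y^3 - 3y^2 = C.


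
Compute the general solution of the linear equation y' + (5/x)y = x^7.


P(x) = 5/x ⇒ μ = x^5.
(x^5 y)' = x^5·x^7 = x^12.
Integrate: x^5 y = x^13/(13) + C.
Solve for y: y = (1/13)x^8 + C/x^5.


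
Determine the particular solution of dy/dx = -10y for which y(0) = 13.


General solution of y' = -10y is y = Ce^(-10x).
Apply y(0) = 13: C = 13.
Particular solution: y = 13e^(-10x).


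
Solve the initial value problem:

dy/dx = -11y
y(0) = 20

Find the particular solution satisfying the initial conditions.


General solution of y' = -11y is y = Ce^(-11x).
Apply y(0) = 20: C = 20.
Particular solution: y = 20e^(-11x).


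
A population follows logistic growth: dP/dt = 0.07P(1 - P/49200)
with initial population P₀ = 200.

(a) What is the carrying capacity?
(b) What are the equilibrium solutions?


Logistic ODE dP/dt = 0.07P(1 - P/49200) has equilibria where dP/dt = 0, i.e. P = 0 or P = 49200.
The coefficient (1 - P/K) = 0 when P = K, identifying K = 49200 as the carrying capacity.
(a) K = 49200; (b) equilibria P = 0 and P = 49200.


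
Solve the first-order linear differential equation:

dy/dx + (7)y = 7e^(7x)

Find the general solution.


P(x) = 7 ⇒ μ = e^(7x).
(μ y)' = 7e^(14x) ⇒ μ y = (7/14)e^(14x) + C.
Divide by μ: y = (1/2)e^(7x) + Ce^(-7x).


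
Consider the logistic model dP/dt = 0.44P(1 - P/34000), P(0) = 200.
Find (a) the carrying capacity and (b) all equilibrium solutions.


Logistic ODE dP/dt = 0.44P(1 - P/34000) has equilibria where dP/dt = 0, i.e. P = 0 or P = 34000.
The coefficient (1 - P/K) = 0 when P = K, identifying K = 34000 as the carrying capacity.
(a) K = 34000; (b) equilibria P = 0 and P = 34000.


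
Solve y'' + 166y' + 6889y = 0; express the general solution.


Characteristic equation: r² + 166r + 6889 = 0, i.e. (r + 83)² = 0.
Repeated root r = -83; include an x factor for the second linearly independent solution.
General solution: y = (C₁ + C₂x)e^(-83x).


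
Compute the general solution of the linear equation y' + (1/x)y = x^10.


P(x) = 1/x ⇒ μ = x^1.
(x^1 y)' = x^1·x^10 = x^11.
Integrate: x^1 y = x^12/(12) + C.
Solve for y: y = (1/12)x^11 + C/x^1.


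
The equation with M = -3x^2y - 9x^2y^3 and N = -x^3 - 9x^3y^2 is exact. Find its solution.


Check exactness: ∂M/∂y = -3x^2 - 27x^2y^2 and ∂N/∂x = -3x^2 - 27x^2y^2; equal, so the equation is exact.
Integrate M with respect to x (treating y as constant): ∫M dx = -x^3y - 3x^3y^3 + h(y).
Differentiate w.r.t. y and set equal to N: all terms match, so h'(y) = 0 and h is a constant absorbed into C.
General solution: -x^3y - 3x^3y^3 = C.


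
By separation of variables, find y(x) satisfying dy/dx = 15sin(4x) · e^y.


Separate: e^(-y) dy = 15sin(4x) dx.
Integrate: -e^(-y) = -(15/4)cos(4x) + C₀.
Rearrange: e^(-y) = (15/4)cos(4x) + C.


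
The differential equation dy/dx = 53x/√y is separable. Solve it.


Separate: √y dy = 53x dx.
Integrate: (2/3)y^(3/2) = (53/2)x² + C.


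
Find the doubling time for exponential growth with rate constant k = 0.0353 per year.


Exponential growth: P(t) = P₀ e^(0.0353t). Set P(t)/P₀ = 2: e^(0.0353t) = 2.
Solve: t = ln(2)/0.0353 ≈ 19.64 years.


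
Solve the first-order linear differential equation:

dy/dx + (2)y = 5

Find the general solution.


P(x) = 2, Q(x) = 5; integrating factor μ = e^(2x).
(μ y)' = 5e^(2x) ⇒ μ y = (5/2)e^(2x) + C.
Divide by μ: y = 5/2 + Ce^(-2x).


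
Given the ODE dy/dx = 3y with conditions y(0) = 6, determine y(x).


General solution of y' = 3y is y = Ce^(3x).
Apply y(0) = 6: C = 6.
Particular solution: y = 6e^(3x).


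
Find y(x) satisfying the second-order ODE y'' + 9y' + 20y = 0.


Characteristic equation: r² + 9r + 20 = 0.
Factor: (r + 5)(r + 4) = 0 ⇒ r = -5, -4 (distinct real).
General solution: y = C₁e^(-5x) + C₂e^(-4x).


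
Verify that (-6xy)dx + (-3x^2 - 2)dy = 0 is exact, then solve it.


Check exactness: ∂M/∂y = -6x and ∂N/∂x = -6x; equal, so the equation is exact.
Integrate M with respect to x (treating y as constant): ∫M dx = -3x^2y + h(y).
Differentiate w.r.t. y and set equal to N: the x-dependent terms already match, leaving h'(y) = -2. Integrate: h(y) = -2y.
So F(x,y) = -3x^2y - 2y.
General solution: -3x^2y - 2y = C.


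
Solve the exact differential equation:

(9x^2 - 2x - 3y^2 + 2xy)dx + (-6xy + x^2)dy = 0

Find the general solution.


Check exactness: ∂M/∂y = -6y + 2x and ∂N/∂x = -6y + 2x; equal, so the equation is exact.
Integrate M with respect to x (treating y as constant): ∫M dx = 3x^3 - x^2 - 3xy^2 + x^2y + h(y).
Differentiate w.r.t. y and set equal to N: all terms match, so h'(y) = 0 and h is a constant absorbed into C.
General solution: 3x^3 - x^2 - 3xy^2 + x^2y = C.


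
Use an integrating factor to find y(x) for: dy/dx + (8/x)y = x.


P(x) = 8/x ⇒ μ = x^8.
(x^8 y)' = x^8·x^1 = x^9.
Integrate: x^8 y = x^10/(10) + C.
Solve for y: y = (1/10)x^2 + C/x^8.


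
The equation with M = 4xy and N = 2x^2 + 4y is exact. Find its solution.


Check exactness: ∂M/∂y = 4x and ∂N/∂x = 4x; equal, so the equation is exact.
Integrate M with respect to x (treating y as constant): ∫M dx = 2x^2y + h(y).
Differentiate w.r.t. y and set equal to N: the x-dependent terms already match, leaving h'(y) = 4y. Integrate: h(y) = 2y^2.
So F(x,y) = 2x^2y + 2y^2.
General solution: 2x^2y + 2y^2 = C.


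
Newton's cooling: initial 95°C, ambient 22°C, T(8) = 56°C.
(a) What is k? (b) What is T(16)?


Newton's law: T(t) = T_a + (T₀ - T_a)e^(-kt).
(a) Use T(8) = 56: (56 - 22)/(95 - 22) = e^(-k·8), so k = -ln(0.466)/8 ≈ 0.0955.
(b) Apply k to t = 16: T(16) = 22 + (73)e^(-1.528) ≈ 37.8°C.


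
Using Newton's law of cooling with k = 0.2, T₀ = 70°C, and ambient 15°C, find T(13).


Newton's law: dT/dt = -k(T - T_a) has solution T(t) = T_a + (T₀ - T_a)e^(-kt).
Plug in T_a = 15, T₀ = 70, k = 0.2, t = 13: T(13) = 15 + (55)e^(-2.60) ≈ 19.1°C.


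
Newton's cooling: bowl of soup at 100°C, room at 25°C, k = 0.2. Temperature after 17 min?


Newton's law: dT/dt = -k(T - T_a) has solution T(t) = T_a + (T₀ - T_a)e^(-kt).
Plug in T_a = 25, T₀ = 100, k = 0.2, t = 17: T(17) = 25 + (75)e^(-3.40) ≈ 27.5°C.


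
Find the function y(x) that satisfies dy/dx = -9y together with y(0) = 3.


General solution of y' = -9y is y = Ce^(-9x).
Apply y(0) = 3: C = 3.
Particular solution: y = 3e^(-9x).


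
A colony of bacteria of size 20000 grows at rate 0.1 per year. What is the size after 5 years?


The ODE dP/dt = 0.1P has solution P(t) = P(0)e^(0.1t).
Substitute P(0) = 20000 and t = 5: P(5) = 20000 e^(0.50) ≈ 32974.


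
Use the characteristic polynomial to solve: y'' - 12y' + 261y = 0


Characteristic equation: r² - 12r + 261 = 0.
Discriminant is negative; roots r = 6 ± 15i (complex conjugate pair).
General solution uses e^(α x)(C₁ cos(β x) + C₂ sin(β x)): y = e^(6x)(C₁cos(15x) + C₂sin(15x)).


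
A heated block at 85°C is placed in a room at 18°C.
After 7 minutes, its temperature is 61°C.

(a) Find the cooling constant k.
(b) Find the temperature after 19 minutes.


Newton's law: T(t) = T_a + (T₀ - T_a)e^(-kt).
(a) Use T(7) = 61: (61 - 18)/(85 - 18) = e^(-k·7), so k = -ln(0.642)/7 ≈ 0.0634.
(b) Apply k to t = 19: T(19) = 18 + (67)e^(-1.204) ≈ 38.1°C.


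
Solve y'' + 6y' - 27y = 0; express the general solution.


Characteristic equation: r² + 6r - 27 = 0.
Factor: (r + 9)(r - 3) = 0 ⇒ r = -9, 3 (distinct real).
General solution: y = C₁e^(-9x) + C₂e^(3x).


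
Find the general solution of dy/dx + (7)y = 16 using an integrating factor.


P(x) = 7, Q(x) = 16; integrating factor μ = e^(7x).
(μ y)' = 16e^(7x) ⇒ μ y = (16/7)e^(7x) + C.
Divide by μ: y = 16/7 + Ce^(-7x).


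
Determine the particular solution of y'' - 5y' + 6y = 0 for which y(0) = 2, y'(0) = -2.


Characteristic roots of r² - 5r + 6 = 0 are 2, 3.
General solution y = c₁ e^(2x) + c₂ e^(3x).
Apply y(0) = 2: c₁ + c₂ = 2. Apply y'(0) = -2: 2 c₁ + 3 c₂ = -2.
Solve: c₁ = 8, c₂ = -6.
Particular solution: y = 8e^(2x) - 6e^(3x).


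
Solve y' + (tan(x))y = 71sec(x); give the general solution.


P(x) = tan(x) ⇒ μ = e^(∫tan(x)dx) = sec(x).
(sec(x) y)' = 71sec²(x) ⇒ sec(x) y = 71tan(x) + C.
Multiply by cos(x): y = 71sin(x) + C·cos(x).


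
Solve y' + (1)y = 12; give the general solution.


P(x) = 1, Q(x) = 12; integrating factor μ = e^(x).
(μ y)' = 12e^(x) ⇒ μ y = 12e^(x) + C.
Divide by μ: y = 12 + Ce^(-x).


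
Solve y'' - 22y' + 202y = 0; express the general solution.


Characteristic equation: r² - 22r + 202 = 0.
Discriminant is negative; roots r = 11 ± 9i (complex conjugate pair).
General solution uses e^(α x)(C₁ cos(β x) + C₂ sin(β x)): y = e^(11x)(C₁cos(9x) + C₂sin(9x)).


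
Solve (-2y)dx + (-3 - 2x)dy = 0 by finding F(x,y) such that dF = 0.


Check exactness: ∂M/∂y = -2 and ∂N/∂x = -2; equal, so the equation is exact.
Integrate M with respect to x (treating y as constant): ∫M dx = -2xy + h(y).
Differentiate w.r.t. y and set equal to N: the x-dependent terms already match, leaving h'(y) = -3. Integrate: h(y) = -3y.
So F(x,y) = -3y - 2xy.
General solution: -3y - 2xy = C.


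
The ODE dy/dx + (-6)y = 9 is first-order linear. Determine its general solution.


P(x) = -6 ⇒ μ = e^(-6x).
(μ y)' = 9e^(-6x) ⇒ μ y = -(3/2)e^(-6x) + C.
Divide by μ: y = -3/2 + Ce^(6x).


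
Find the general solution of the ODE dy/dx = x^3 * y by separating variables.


Separate variables: dy/y = x^3 dx.
Integrate: ln|y| = (1/4)x^4 + C₀.
Exponentiate: y = Ce^((1/4)x^4).


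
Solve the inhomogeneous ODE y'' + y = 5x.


Homogeneous: r² + 1 = 0 ⇒ r = ±1i, y_h = C₁cos(x) + C₂sin(x).
Polynomial forcing; try y_p = Ax + B. Then y_p'' + 1 y_p = 1(Ax + B) = 5x, so B = 0 and A = 5.
General solution: y = C₁cos(x) + C₂sin(x) + 5x.


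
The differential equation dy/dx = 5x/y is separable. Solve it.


Separate variables: y dy = 5x dx.
Integrate both sides: y²/2 = (5/2)x^2 + C₀.
Multiply by 2: y² = 5x^2 + C.


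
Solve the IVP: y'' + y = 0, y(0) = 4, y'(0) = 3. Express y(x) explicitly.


Characteristic roots of r² + 1 = 0 are ±1i, so y = C₁cos(x) + C₂sin(x).
Apply y(0) = 4: C₁ = 4. Differentiate and apply y'(0) = 3: 1·C₂ = 3, so C₂ = 3.
Particular solution: y = 4cos(x) + 3sin(x).


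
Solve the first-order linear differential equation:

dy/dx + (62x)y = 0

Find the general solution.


P(x) = 62x ⇒ μ = e^(31x²).
Q(x) = 0 so μ y is constant: y = Ce^(-31x²).


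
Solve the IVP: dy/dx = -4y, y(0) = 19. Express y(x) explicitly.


General solution of y' = -4y is y = Ce^(-4x).
Apply y(0) = 19: C = 19.
Particular solution: y = 19e^(-4x).


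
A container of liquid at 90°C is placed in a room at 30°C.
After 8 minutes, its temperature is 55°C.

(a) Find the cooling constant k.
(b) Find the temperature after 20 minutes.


Newton's law: T(t) = T_a + (T₀ - T_a)e^(-kt).
(a) Use T(8) = 55: (55 - 30)/(90 - 30) = e^(-k·8), so k = -ln(0.417)/8 ≈ 0.1094.
(b) Apply k to t = 20: T(20) = 30 + (60)e^(-2.189) ≈ 36.7°C.


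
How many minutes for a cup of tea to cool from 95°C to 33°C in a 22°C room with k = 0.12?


From T(t) = T_a + (T₀ - T_a)e^(-kt), set T(t) = 33:
(33 - 22) / (95 - 22) = e^(-0.12t), so t = -ln(0.151)/0.12 ≈ 15.8 minutes.


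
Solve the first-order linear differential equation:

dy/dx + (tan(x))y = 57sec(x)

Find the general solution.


P(x) = tan(x) ⇒ μ = e^(∫tan(x)dx) = sec(x).
(sec(x) y)' = 57sec²(x) ⇒ sec(x) y = 57tan(x) + C.
Multiply by cos(x): y = 57sin(x) + C·cos(x).


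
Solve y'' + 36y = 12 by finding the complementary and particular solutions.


Homogeneous part: r² + 36 = 0 ⇒ r = ±6i, so y_h = C₁cos(6x) + C₂sin(6x).
Try constant y_p = A; plug in: 36A = 12 ⇒ A = 1/3.
General solution: y = C₁cos(6x) + C₂sin(6x) + 1/3.


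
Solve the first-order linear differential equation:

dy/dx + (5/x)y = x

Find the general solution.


P(x) = 5/x ⇒ μ = x^5.
(x^5 y)' = x^5·x^1 = x^6.
Integrate: x^5 y = x^7/(7) + C.
Solve for y: y = (1/7)x^2 + C/x^5.


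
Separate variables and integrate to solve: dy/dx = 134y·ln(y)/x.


Separate: dy/[y ln(y)] = 134 dx/x.
Substitute u = ln(y): du/u = 134 dx/x.
Integrate: ln|ln(y)| = 134ln|x| + C₀, hence ln(y) = C·x^134.


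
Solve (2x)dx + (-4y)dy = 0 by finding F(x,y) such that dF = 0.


Check exactness: ∂M/∂y = 0 and ∂N/∂x = 0; equal, so the equation is exact.
Integrate M with respect to x (treating y as constant): ∫M dx = x^2 + h(y).
Differentiate w.r.t. y and set equal to N: the x-dependent terms already match, leaving h'(y) = -4y. Integrate: h(y) = -2y^2.
So F(x,y) = x^2 - 2y^2.
General solution: x^2 - 2y^2 = C.


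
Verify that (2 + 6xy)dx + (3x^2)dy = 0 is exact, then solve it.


Check exactness: ∂M/∂y = 6x and ∂N/∂x = 6x; equal, so the equation is exact.
Integrate M with respect to x (treating y as constant): ∫M dx = 2x + 3x^2y + h(y).
Differentiate w.r.t. y and set equal to N: all terms match, so h'(y) = 0 and h is a constant absorbed into C.
General solution: 2x + 3x^2y = C.


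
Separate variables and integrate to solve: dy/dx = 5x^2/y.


Separate variables: y dy = 5x^2 dx.
Integrate both sides: y²/2 = (5/3)x^3 + C₀.
Multiply by 2: y² = (10/3)x^3 + C.


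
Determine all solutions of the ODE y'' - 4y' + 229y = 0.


Characteristic equation: r² - 4r + 229 = 0.
Discriminant is negative; roots r = 2 ± 15i (complex conjugate pair).
General solution uses e^(α x)(C₁ cos(β x) + C₂ sin(β x)): y = e^(2x)(C₁cos(15x) + C₂sin(15x)).


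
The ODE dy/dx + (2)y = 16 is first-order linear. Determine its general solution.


P(x) = 2, Q(x) = 16; integrating factor μ = e^(2x).
(μ y)' = 16e^(2x) ⇒ μ y = 8e^(2x) + C.
Divide by μ: y = 8 + Ce^(-2x).


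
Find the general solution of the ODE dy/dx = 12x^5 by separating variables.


Integrate both sides with respect to x: y = ∫ 12x^5 dx = 2x^6 + C.


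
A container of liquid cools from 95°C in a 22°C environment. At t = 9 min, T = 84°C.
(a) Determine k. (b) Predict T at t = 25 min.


Newton's law: T(t) = T_a + (T₀ - T_a)e^(-kt).
(a) Use T(9) = 84: (84 - 22)/(95 - 22) = e^(-k·9), so k = -ln(0.849)/9 ≈ 0.0181.
(b) Apply k to t = 25: T(25) = 22 + (73)e^(-0.454) ≈ 68.4°C.


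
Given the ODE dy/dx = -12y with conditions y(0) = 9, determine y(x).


General solution of y' = -12y is y = Ce^(-12x).
Apply y(0) = 9: C = 9.
Particular solution: y = 9e^(-12x).


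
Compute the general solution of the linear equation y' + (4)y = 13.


P(x) = 4, Q(x) = 13; integrating factor μ = e^(4x).
(μ y)' = 13e^(4x) ⇒ μ y = (13/4)e^(4x) + C.
Divide by μ: y = 13/4 + Ce^(-4x).


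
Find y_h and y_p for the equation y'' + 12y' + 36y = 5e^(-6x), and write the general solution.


Characteristic polynomial (r + 6)² = 0; repeated root r = -6.
y_h = (C₁ + C₂x)e^(-6x). Forcing matches the repeated root (resonance), so try y_p = Ax² e^(-6x).
Substitute and solve for A: 2A = 5, so A = 5/2.
General solution: y = (C₁ + C₂x + (5/2)x²)e^(-6x).


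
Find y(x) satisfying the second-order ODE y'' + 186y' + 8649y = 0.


Characteristic equation: r² + 186r + 8649 = 0, i.e. (r + 93)² = 0.
Repeated root r = -93; include an x factor for the second linearly independent solution.
General solution: y = (C₁ + C₂x)e^(-93x).


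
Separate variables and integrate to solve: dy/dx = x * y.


Separate variables: dy/y = x dx.
Integrate: ln|y| = (1/2)x^2 + C₀.
Exponentiate: y = Ce^((1/2)x^2).


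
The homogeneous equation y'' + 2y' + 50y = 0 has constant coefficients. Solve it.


Characteristic equation: r² + 2r + 50 = 0.
Discriminant is negative; roots r = -1 ± 7i (complex conjugate pair).
General solution uses e^(α x)(C₁ cos(β x) + C₂ sin(β x)): y = e^(-x)(C₁cos(7x) + C₂sin(7x)).


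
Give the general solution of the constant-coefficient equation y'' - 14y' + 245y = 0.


Characteristic equation: r² - 14r + 245 = 0.
Discriminant is negative; roots r = 7 ± 14i (complex conjugate pair).
General solution uses e^(α x)(C₁ cos(β x) + C₂ sin(β x)): y = e^(7x)(C₁cos(14x) + C₂sin(14x)).


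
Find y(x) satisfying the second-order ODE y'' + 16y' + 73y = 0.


Characteristic equation: r² + 16r + 73 = 0.
Discriminant is negative; roots r = -8 ± 3i (complex conjugate pair).
General solution uses e^(α x)(C₁ cos(β x) + C₂ sin(β x)): y = e^(-8x)(C₁cos(3x) + C₂sin(3x)).


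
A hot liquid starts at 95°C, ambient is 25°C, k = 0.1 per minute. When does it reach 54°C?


From T(t) = T_a + (T₀ - T_a)e^(-kt), set T(t) = 54:
(54 - 25) / (95 - 25) = e^(-0.1t), so t = -ln(0.414)/0.1 ≈ 8.8 minutes.


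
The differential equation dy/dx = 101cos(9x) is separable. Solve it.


g(y) = 1, so integrate directly: y = ∫ 101cos(9x) dx = (101/9)sin(9x) + C.


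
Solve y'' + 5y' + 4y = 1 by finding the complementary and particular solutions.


Characteristic roots of r² + 5r + 4 = 0 are -4, -1.
y_h = C₁e^(-4x) + C₂e^(-x).
Constant forcing; try y_p = A. Then 4A = 1 ⇒ A = 1/4.
General solution: y = C₁e^(-4x) + C₂e^(-x) + 1/4.


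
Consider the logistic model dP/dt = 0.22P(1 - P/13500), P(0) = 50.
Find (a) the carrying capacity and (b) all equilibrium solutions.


Logistic ODE dP/dt = 0.22P(1 - P/13500) has equilibria where dP/dt = 0, i.e. P = 0 or P = 13500.
The coefficient (1 - P/K) = 0 when P = K, identifying K = 13500 as the carrying capacity.
(a) K = 13500; (b) equilibria P = 0 and P = 13500.


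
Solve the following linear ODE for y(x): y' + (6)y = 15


P(x) = 6, Q(x) = 15; integrating factor μ = e^(6x).
(μ y)' = 15e^(6x) ⇒ μ y = (5/2)e^(6x) + C.
Divide by μ: y = 5/2 + Ce^(-6x).


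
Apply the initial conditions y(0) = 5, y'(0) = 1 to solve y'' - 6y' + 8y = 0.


Characteristic roots of r² - 6r + 8 = 0 are 4, 2.
General solution y = c₁ e^(4x) + c₂ e^(2x).
Apply y(0) = 5: c₁ + c₂ = 5. Apply y'(0) = 1: 4 c₁ + 2 c₂ = 1.
Solve: c₁ = -9/2, c₂ = 19/2.
Particular solution: y = -(9/2)e^(4x) + (19/2)e^(2x).


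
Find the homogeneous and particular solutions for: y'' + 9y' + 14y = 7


Characteristic roots of r² + 9r + 14 = 0 are -2, -7.
y_h = C₁e^(-2x) + C₂e^(-7x).
Constant forcing; try y_p = A. Then 14A = 7 ⇒ A = 1/2.
General solution: y = C₁e^(-2x) + C₂e^(-7x) + 1/2.


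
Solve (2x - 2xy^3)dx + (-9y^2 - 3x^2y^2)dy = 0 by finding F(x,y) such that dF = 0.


Check exactness: ∂M/∂y = -6xy^2 and ∂N/∂x = -6xy^2; equal, so the equation is exact.
Integrate M with respect to x (treating y as constant): ∫M dx = x^2 - x^2y^3 + h(y).
Differentiate w.r.t. y and set equal to N: the x-dependent terms already match, leaving h'(y) = -9y^2. Integrate: h(y) = -3y^3.
So F(x,y) = -3y^3 + x^2 - x^2y^3.
General solution: -3y^3 + x^2 - x^2y^3 = C.


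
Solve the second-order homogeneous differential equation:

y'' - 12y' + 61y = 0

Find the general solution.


Characteristic equation: r² - 12r + 61 = 0.
Discriminant is negative; roots r = 6 ± 5i (complex conjugate pair).
General solution uses e^(α x)(C₁ cos(β x) + C₂ sin(β x)): y = e^(6x)(C₁cos(5x) + C₂sin(5x)).


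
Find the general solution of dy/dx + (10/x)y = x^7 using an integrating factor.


P(x) = 10/x ⇒ μ = x^10.
(x^10 y)' = x^10·x^7 = x^17.
Integrate: x^10 y = x^18/(18) + C.
Solve for y: y = (1/18)x^8 + C/x^10.


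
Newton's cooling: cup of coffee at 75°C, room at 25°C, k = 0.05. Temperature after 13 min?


Newton's law: dT/dt = -k(T - T_a) has solution T(t) = T_a + (T₀ - T_a)e^(-kt).
Plug in T_a = 25, T₀ = 75, k = 0.05, t = 13: T(13) = 25 + (50)e^(-0.65) ≈ 51.1°C.


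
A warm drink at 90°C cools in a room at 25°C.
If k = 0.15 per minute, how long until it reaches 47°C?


From T(t) = T_a + (T₀ - T_a)e^(-kt), set T(t) = 47:
(47 - 25) / (90 - 25) = e^(-0.15t), so t = -ln(0.338)/0.15 ≈ 7.2 minutes.


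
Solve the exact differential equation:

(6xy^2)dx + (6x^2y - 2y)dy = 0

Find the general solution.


Check exactness: ∂M/∂y = 12xy and ∂N/∂x = 12xy; equal, so the equation is exact.
Integrate M with respect to x (treating y as constant): ∫M dx = 3x^2y^2 + h(y).
Differentiate w.r.t. y and set equal to N: the x-dependent terms already match, leaving h'(y) = -2y. Integrate: h(y) = -y^2.
So F(x,y) = 3x^2y^2 - y^2.
General solution: 3x^2y^2 - y^2 = C.


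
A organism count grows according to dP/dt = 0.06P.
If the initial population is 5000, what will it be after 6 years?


The ODE dP/dt = 0.06P has solution P(t) = P(0)e^(0.06t).
Substitute P(0) = 5000 and t = 6: P(6) = 5000 e^(0.36) ≈ 7167.


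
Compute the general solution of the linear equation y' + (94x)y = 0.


P(x) = 94x ⇒ μ = e^(47x²).
Q(x) = 0 so μ y is constant: y = Ce^(-47x²).


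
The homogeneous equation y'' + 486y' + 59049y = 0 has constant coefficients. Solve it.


Characteristic equation: r² + 486r + 59049 = 0, i.e. (r + 243)² = 0.
Repeated root r = -243; include an x factor for the second linearly independent solution.
General solution: y = (C₁ + C₂x)e^(-243x).


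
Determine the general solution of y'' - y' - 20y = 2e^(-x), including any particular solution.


Characteristic roots of r² - r - 20 = 0 are 5, -4.
y_h = C₁e^(5x) + C₂e^(-4x).
Forcing exponent -1 is not a characteristic root; try y_p = Ae^(-x).
Substitute: A·(1 + (-1)·-1 + (-20)) = A·-18 = 2, so A = -1/9.
General solution: y = C₁e^(5x) + C₂e^(-4x) - (1/9)e^(-x).


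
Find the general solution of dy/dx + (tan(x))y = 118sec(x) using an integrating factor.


P(x) = tan(x) ⇒ μ = e^(∫tan(x)dx) = sec(x).
(sec(x) y)' = 118sec²(x) ⇒ sec(x) y = 118tan(x) + C.
Multiply by cos(x): y = 118sin(x) + C·cos(x).


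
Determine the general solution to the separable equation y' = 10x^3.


Integrate both sides with respect to x: y = ∫ 10x^3 dx = (5/2)x^4 + C.


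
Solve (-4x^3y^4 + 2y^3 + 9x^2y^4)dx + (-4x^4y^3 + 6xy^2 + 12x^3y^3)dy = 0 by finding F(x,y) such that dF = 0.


Check exactness: ∂M/∂y = -16x^3y^3 + 6y^2 + 36x^2y^3 and ∂N/∂x = -16x^3y^3 + 6y^2 + 36x^2y^3; equal, so the equation is exact.
Integrate M with respect to x (treating y as constant): ∫M dx = -x^4y^4 + 2xy^3 + 3x^3y^4 + h(y).
Differentiate w.r.t. y and set equal to N: all terms match, so h'(y) = 0 and h is a constant absorbed into C.
General solution: -x^4y^4 + 2xy^3 + 3x^3y^4 = C.


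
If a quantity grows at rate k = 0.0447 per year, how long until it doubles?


Exponential growth: P(t) = P₀ e^(0.0447t). Set P(t)/P₀ = 2: e^(0.0447t) = 2.
Solve: t = ln(2)/0.0447 ≈ 15.51 years.


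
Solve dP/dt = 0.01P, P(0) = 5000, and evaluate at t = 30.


The ODE dP/dt = 0.01P has solution P(t) = P(0)e^(0.01t).
Substitute P(0) = 5000 and t = 30: P(30) = 5000 e^(0.30) ≈ 6749.


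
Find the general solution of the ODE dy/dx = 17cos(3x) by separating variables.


g(y) = 1, so integrate directly: y = ∫ 17cos(3x) dx = (17/3)sin(3x) + C.


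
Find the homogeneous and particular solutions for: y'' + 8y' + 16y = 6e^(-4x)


Characteristic polynomial (r + 4)² = 0; repeated root r = -4.
y_h = (C₁ + C₂x)e^(-4x). Forcing matches the repeated root (resonance), so try y_p = Ax² e^(-4x).
Substitute and solve for A: 2A = 6, so A = 3.
General solution: y = (C₁ + C₂x + 3x²)e^(-4x).


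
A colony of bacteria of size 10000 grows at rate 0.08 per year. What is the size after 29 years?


The ODE dP/dt = 0.08P has solution P(t) = P(0)e^(0.08t).
Substitute P(0) = 10000 and t = 29: P(29) = 10000 e^(2.32) ≈ 101757.


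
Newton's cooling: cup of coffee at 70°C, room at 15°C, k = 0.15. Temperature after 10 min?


Newton's law: dT/dt = -k(T - T_a) has solution T(t) = T_a + (T₀ - T_a)e^(-kt).
Plug in T_a = 15, T₀ = 70, k = 0.15, t = 10: T(10) = 15 + (55)e^(-1.50) ≈ 27.3°C.


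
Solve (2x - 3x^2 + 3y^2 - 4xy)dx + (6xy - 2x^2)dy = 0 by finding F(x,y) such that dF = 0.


Check exactness: ∂M/∂y = 6y - 4x and ∂N/∂x = 6y - 4x; equal, so the equation is exact.
Integrate M with respect to x (treating y as constant): ∫M dx = x^2 - x^3 + 3xy^2 - 2x^2y + h(y).
Differentiate w.r.t. y and set equal to N: all terms match, so h'(y) = 0 and h is a constant absorbed into C.
General solution: x^2 - x^3 + 3xy^2 - 2x^2y = C.


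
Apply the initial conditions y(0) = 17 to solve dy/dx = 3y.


General solution of y' = 3y is y = Ce^(3x).
Apply y(0) = 17: C = 17.
Particular solution: y = 17e^(3x).


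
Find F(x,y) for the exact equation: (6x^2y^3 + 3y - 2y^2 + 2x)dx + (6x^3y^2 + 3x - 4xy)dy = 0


Check exactness: ∂M/∂y = 18x^2y^2 + 3 - 4y and ∂N/∂x = 18x^2y^2 + 3 - 4y; equal, so the equation is exact.
Integrate M with respect to x (treating y as constant): ∫M dx = 2x^3y^3 + 3xy - 2xy^2 + x^2 + h(y).
Differentiate w.r.t. y and set equal to N: all terms match, so h'(y) = 0 and h is a constant absorbed into C.
General solution: 2x^3y^3 + 3xy - 2xy^2 + x^2 = C.


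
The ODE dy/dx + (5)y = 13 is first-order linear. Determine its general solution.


P(x) = 5, Q(x) = 13; integrating factor μ = e^(5x).
(μ y)' = 13e^(5x) ⇒ μ y = (13/5)e^(5x) + C.
Divide by μ: y = 13/5 + Ce^(-5x).


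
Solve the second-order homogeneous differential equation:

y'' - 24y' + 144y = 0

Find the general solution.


Characteristic equation: r² - 24r + 144 = 0, i.e. (r - 12)² = 0.
Repeated root r = 12; include an x factor for the second linearly independent solution.
General solution: y = (C₁ + C₂x)e^(12x).


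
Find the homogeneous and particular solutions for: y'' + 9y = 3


Homogeneous part: r² + 9 = 0 ⇒ r = ±3i, so y_h = C₁cos(3x) + C₂sin(3x).
Try constant y_p = A; plug in: 9A = 3 ⇒ A = 1/3.
General solution: y = C₁cos(3x) + C₂sin(3x) + 1/3.


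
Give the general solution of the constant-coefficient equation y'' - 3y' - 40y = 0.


Characteristic equation: r² - 3r - 40 = 0.
Factor: (r - 8)(r + 5) = 0 ⇒ r = 8, -5 (distinct real).
General solution: y = C₁e^(8x) + C₂e^(-5x).


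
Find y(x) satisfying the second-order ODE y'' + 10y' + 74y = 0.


Characteristic equation: r² + 10r + 74 = 0.
Discriminant is negative; roots r = -5 ± 7i (complex conjugate pair).
General solution uses e^(α x)(C₁ cos(β x) + C₂ sin(β x)): y = e^(-5x)(C₁cos(7x) + C₂sin(7x)).


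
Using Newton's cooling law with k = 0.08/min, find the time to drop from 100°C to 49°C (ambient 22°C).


From T(t) = T_a + (T₀ - T_a)e^(-kt), set T(t) = 49:
(49 - 22) / (100 - 22) = e^(-0.08t), so t = -ln(0.346)/0.08 ≈ 13.3 minutes.


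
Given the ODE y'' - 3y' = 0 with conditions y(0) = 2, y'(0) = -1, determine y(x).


Characteristic roots of r² - 3r = 0 are 0, 3.
General solution y = c₁ + c₂ e^(3x).
Apply y(0) = 2: c₁ + c₂ = 2. Apply y'(0) = -1: 0 c₁ + 3 c₂ = -1.
Solve: c₁ = 7/3, c₂ = -1/3.
Particular solution: y = 7/3 - (1/3)e^(3x).


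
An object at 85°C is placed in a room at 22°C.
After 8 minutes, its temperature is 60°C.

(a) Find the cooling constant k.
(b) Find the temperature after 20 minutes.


Newton's law: T(t) = T_a + (T₀ - T_a)e^(-kt).
(a) Use T(8) = 60: (60 - 22)/(85 - 22) = e^(-k·8), so k = -ln(0.603)/8 ≈ 0.0632.
(b) Apply k to t = 20: T(20) = 22 + (63)e^(-1.264) ≈ 39.8°C.


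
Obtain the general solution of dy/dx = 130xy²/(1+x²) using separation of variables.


Separate: dy/y² = 130x/(1+x²) dx.
Integrate LHS: ∫ dy/y² = -1/y.
Integrate RHS via u = 1+x²: 65ln(1+x²) + C.
Result: -1/y = 65ln(1+x²) + C.


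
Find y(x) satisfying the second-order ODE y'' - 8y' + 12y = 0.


Characteristic equation: r² - 8r + 12 = 0.
Factor: (r - 2)(r - 6) = 0 ⇒ r = 2, 6 (distinct real).
General solution: y = C₁e^(2x) + C₂e^(6x).


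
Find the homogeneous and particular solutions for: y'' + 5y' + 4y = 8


Characteristic roots of r² + 5r + 4 = 0 are -4, -1.
y_h = C₁e^(-4x) + C₂e^(-x).
Constant forcing; try y_p = A. Then 4A = 8 ⇒ A = 2.
General solution: y = C₁e^(-4x) + C₂e^(-x) + 2.


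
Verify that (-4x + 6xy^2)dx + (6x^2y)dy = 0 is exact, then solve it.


Check exactness: ∂M/∂y = 12xy and ∂N/∂x = 12xy; equal, so the equation is exact.
Integrate M with respect to x (treating y as constant): ∫M dx = -2x^2 + 3x^2y^2 + h(y).
Differentiate w.r.t. y and set equal to N: all terms match, so h'(y) = 0 and h is a constant absorbed into C.
General solution: -2x^2 + 3x^2y^2 = C.


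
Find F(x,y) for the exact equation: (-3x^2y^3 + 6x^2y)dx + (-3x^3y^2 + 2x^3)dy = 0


Check exactness: ∂M/∂y = -9x^2y^2 + 6x^2 and ∂N/∂x = -9x^2y^2 + 6x^2; equal, so the equation is exact.
Integrate M with respect to x (treating y as constant): ∫M dx = -x^3y^3 + 2x^3y + h(y).
Differentiate w.r.t. y and set equal to N: all terms match, so h'(y) = 0 and h is a constant absorbed into C.
General solution: -x^3y^3 + 2x^3y = C.


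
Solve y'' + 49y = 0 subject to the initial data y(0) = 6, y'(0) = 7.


Characteristic roots of r² + 49 = 0 are ±7i, so y = C₁cos(7x) + C₂sin(7x).
Apply y(0) = 6: C₁ = 6. Differentiate and apply y'(0) = 7: 7·C₂ = 7, so C₂ = 1.
Particular solution: y = 6cos(7x) + sin(7x).


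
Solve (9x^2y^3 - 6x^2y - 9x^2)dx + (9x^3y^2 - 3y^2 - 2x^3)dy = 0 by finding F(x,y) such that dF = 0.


Check exactness: ∂M/∂y = 27x^2y^2 - 6x^2 and ∂N/∂x = 27x^2y^2 - 6x^2; equal, so the equation is exact.
Integrate M with respect to x (treating y as constant): ∫M dx = 3x^3y^3 - 2x^3y - 3x^3 + h(y).
Differentiate w.r.t. y and set equal to N: the x-dependent terms already match, leaving h'(y) = -3y^2. Integrate: h(y) = -y^3.
So F(x,y) = 3x^3y^3 - y^3 - 2x^3y - 3x^3.
General solution: 3x^3y^3 - y^3 - 2x^3y - 3x^3 = C.


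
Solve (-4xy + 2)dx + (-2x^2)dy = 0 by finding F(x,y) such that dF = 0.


Check exactness: ∂M/∂y = -4x and ∂N/∂x = -4x; equal, so the equation is exact.
Integrate M with respect to x (treating y as constant): ∫M dx = -2x^2y + 2x + h(y).
Differentiate w.r.t. y and set equal to N: all terms match, so h'(y) = 0 and h is a constant absorbed into C.
General solution: -2x^2y + 2x = C.


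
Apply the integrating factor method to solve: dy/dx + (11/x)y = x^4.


P(x) = 11/x ⇒ μ = x^11.
(x^11 y)' = x^15 ⇒ x^11 y = x^16/(16) + C.
Solve for y: y = (1/16)x^5 + C/x^11.


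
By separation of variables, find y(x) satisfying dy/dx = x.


Integrate both sides with respect to x: y = ∫ x dx = (1/2)x^2 + C.


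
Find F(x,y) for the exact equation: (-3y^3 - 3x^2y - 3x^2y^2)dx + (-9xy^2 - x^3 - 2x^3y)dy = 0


Check exactness: ∂M/∂y = -9y^2 - 3x^2 - 6x^2y and ∂N/∂x = -9y^2 - 3x^2 - 6x^2y; equal, so the equation is exact.
Integrate M with respect to x (treating y as constant): ∫M dx = -3xy^3 - x^3y - x^3y^2 + h(y).
Differentiate w.r.t. y and set equal to N: all terms match, so h'(y) = 0 and h is a constant absorbed into C.
General solution: -3xy^3 - x^3y - x^3y^2 = C.


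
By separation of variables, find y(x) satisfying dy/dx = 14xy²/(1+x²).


Separate: dy/y² = 14x/(1+x²) dx.
Integrate LHS: ∫ dy/y² = -1/y.
Integrate RHS via u = 1+x²: 7ln(1+x²) + C.
Result: -1/y = 7ln(1+x²) + C.


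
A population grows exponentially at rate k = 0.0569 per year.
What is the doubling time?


Exponential growth: P(t) = P₀ e^(0.0569t). Set P(t)/P₀ = 2: e^(0.0569t) = 2.
Solve: t = ln(2)/0.0569 ≈ 12.18 years.


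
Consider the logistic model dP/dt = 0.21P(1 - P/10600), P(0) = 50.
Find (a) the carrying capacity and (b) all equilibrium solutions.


Logistic ODE dP/dt = 0.21P(1 - P/10600) has equilibria where dP/dt = 0, i.e. P = 0 or P = 10600.
The coefficient (1 - P/K) = 0 when P = K, identifying K = 10600 as the carrying capacity.
(a) K = 10600; (b) equilibria P = 0 and P = 10600.


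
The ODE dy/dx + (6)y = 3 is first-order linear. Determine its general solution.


P(x) = 6, Q(x) = 3; integrating factor μ = e^(6x).
(μ y)' = 3e^(6x) ⇒ μ y = (1/2)e^(6x) + C.
Divide by μ: y = 1/2 + Ce^(-6x).


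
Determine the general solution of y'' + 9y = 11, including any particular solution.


Homogeneous part: r² + 9 = 0 ⇒ r = ±3i, so y_h = C₁cos(3x) + C₂sin(3x).
Try constant y_p = A; plug in: 9A = 11 ⇒ A = 11/9.
General solution: y = C₁cos(3x) + C₂sin(3x) + 11/9.


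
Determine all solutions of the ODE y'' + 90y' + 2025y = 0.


Characteristic equation: r² + 90r + 2025 = 0, i.e. (r + 45)² = 0.
Repeated root r = -45; include an x factor for the second linearly independent solution.
General solution: y = (C₁ + C₂x)e^(-45x).


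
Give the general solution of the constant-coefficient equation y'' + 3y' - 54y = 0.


Characteristic equation: r² + 3r - 54 = 0.
Factor: (r - 6)(r + 9) = 0 ⇒ r = 6, -9 (distinct real).
General solution: y = C₁e^(6x) + C₂e^(-9x).


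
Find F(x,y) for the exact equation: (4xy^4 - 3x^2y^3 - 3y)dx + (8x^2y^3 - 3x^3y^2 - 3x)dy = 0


Check exactness: ∂M/∂y = 16xy^3 - 9x^2y^2 - 3 and ∂N/∂x = 16xy^3 - 9x^2y^2 - 3; equal, so the equation is exact.
Integrate M with respect to x (treating y as constant): ∫M dx = 2x^2y^4 - x^3y^3 - 3xy + h(y).
Differentiate w.r.t. y and set equal to N: all terms match, so h'(y) = 0 and h is a constant absorbed into C.
General solution: 2x^2y^4 - x^3y^3 - 3xy = C.
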